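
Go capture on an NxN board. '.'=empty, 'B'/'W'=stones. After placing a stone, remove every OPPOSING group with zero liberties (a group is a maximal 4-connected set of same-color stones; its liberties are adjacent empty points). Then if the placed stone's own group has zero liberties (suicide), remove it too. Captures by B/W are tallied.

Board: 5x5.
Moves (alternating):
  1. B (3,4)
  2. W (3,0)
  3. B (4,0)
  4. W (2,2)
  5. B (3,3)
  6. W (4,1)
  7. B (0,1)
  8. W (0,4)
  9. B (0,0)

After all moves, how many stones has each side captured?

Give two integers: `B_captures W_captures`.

Move 1: B@(3,4) -> caps B=0 W=0
Move 2: W@(3,0) -> caps B=0 W=0
Move 3: B@(4,0) -> caps B=0 W=0
Move 4: W@(2,2) -> caps B=0 W=0
Move 5: B@(3,3) -> caps B=0 W=0
Move 6: W@(4,1) -> caps B=0 W=1
Move 7: B@(0,1) -> caps B=0 W=1
Move 8: W@(0,4) -> caps B=0 W=1
Move 9: B@(0,0) -> caps B=0 W=1

Answer: 0 1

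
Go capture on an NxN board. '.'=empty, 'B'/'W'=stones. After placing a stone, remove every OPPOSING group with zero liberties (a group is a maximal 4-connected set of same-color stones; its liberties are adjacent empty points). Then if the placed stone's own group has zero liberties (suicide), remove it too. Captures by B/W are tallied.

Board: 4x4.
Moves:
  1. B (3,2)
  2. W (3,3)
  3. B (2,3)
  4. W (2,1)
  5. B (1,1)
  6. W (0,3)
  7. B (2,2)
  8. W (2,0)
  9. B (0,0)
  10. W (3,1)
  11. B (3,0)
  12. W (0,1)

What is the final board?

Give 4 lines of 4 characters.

Answer: BW.W
.B..
WWBB
.WB.

Derivation:
Move 1: B@(3,2) -> caps B=0 W=0
Move 2: W@(3,3) -> caps B=0 W=0
Move 3: B@(2,3) -> caps B=1 W=0
Move 4: W@(2,1) -> caps B=1 W=0
Move 5: B@(1,1) -> caps B=1 W=0
Move 6: W@(0,3) -> caps B=1 W=0
Move 7: B@(2,2) -> caps B=1 W=0
Move 8: W@(2,0) -> caps B=1 W=0
Move 9: B@(0,0) -> caps B=1 W=0
Move 10: W@(3,1) -> caps B=1 W=0
Move 11: B@(3,0) -> caps B=1 W=0
Move 12: W@(0,1) -> caps B=1 W=0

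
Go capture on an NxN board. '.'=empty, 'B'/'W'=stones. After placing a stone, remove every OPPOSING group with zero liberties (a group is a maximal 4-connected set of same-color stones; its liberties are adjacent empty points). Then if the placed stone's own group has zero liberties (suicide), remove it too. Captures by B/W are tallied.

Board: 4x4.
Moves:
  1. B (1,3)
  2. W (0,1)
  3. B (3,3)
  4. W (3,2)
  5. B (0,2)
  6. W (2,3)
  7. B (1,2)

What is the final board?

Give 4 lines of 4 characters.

Answer: .WB.
..BB
...W
..W.

Derivation:
Move 1: B@(1,3) -> caps B=0 W=0
Move 2: W@(0,1) -> caps B=0 W=0
Move 3: B@(3,3) -> caps B=0 W=0
Move 4: W@(3,2) -> caps B=0 W=0
Move 5: B@(0,2) -> caps B=0 W=0
Move 6: W@(2,3) -> caps B=0 W=1
Move 7: B@(1,2) -> caps B=0 W=1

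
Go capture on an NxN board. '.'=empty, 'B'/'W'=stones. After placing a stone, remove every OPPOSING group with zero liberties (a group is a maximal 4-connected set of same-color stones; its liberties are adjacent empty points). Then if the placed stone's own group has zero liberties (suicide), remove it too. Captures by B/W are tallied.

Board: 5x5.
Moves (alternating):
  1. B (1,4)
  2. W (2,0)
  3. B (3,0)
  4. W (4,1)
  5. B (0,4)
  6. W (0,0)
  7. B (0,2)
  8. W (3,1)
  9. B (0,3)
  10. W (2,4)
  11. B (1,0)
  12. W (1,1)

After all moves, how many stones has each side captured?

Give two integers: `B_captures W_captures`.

Move 1: B@(1,4) -> caps B=0 W=0
Move 2: W@(2,0) -> caps B=0 W=0
Move 3: B@(3,0) -> caps B=0 W=0
Move 4: W@(4,1) -> caps B=0 W=0
Move 5: B@(0,4) -> caps B=0 W=0
Move 6: W@(0,0) -> caps B=0 W=0
Move 7: B@(0,2) -> caps B=0 W=0
Move 8: W@(3,1) -> caps B=0 W=0
Move 9: B@(0,3) -> caps B=0 W=0
Move 10: W@(2,4) -> caps B=0 W=0
Move 11: B@(1,0) -> caps B=0 W=0
Move 12: W@(1,1) -> caps B=0 W=1

Answer: 0 1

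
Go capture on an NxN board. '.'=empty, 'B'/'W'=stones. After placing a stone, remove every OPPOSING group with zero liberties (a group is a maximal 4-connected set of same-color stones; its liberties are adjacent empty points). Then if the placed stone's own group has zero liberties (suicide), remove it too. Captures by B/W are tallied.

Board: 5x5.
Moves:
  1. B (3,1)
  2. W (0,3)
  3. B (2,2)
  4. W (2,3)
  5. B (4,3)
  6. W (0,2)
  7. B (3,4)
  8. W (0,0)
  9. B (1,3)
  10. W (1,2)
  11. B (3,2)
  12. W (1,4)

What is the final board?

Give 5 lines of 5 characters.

Answer: W.WW.
..W.W
..BW.
.BB.B
...B.

Derivation:
Move 1: B@(3,1) -> caps B=0 W=0
Move 2: W@(0,3) -> caps B=0 W=0
Move 3: B@(2,2) -> caps B=0 W=0
Move 4: W@(2,3) -> caps B=0 W=0
Move 5: B@(4,3) -> caps B=0 W=0
Move 6: W@(0,2) -> caps B=0 W=0
Move 7: B@(3,4) -> caps B=0 W=0
Move 8: W@(0,0) -> caps B=0 W=0
Move 9: B@(1,3) -> caps B=0 W=0
Move 10: W@(1,2) -> caps B=0 W=0
Move 11: B@(3,2) -> caps B=0 W=0
Move 12: W@(1,4) -> caps B=0 W=1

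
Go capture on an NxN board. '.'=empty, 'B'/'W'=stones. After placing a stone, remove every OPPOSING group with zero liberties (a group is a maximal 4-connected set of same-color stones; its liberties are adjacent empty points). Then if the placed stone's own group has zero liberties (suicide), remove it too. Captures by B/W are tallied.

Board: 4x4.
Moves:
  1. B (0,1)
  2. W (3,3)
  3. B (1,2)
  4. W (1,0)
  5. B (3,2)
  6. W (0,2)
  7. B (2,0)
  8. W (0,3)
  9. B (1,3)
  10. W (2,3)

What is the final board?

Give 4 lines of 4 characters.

Answer: .B..
W.BB
B..W
..BW

Derivation:
Move 1: B@(0,1) -> caps B=0 W=0
Move 2: W@(3,3) -> caps B=0 W=0
Move 3: B@(1,2) -> caps B=0 W=0
Move 4: W@(1,0) -> caps B=0 W=0
Move 5: B@(3,2) -> caps B=0 W=0
Move 6: W@(0,2) -> caps B=0 W=0
Move 7: B@(2,0) -> caps B=0 W=0
Move 8: W@(0,3) -> caps B=0 W=0
Move 9: B@(1,3) -> caps B=2 W=0
Move 10: W@(2,3) -> caps B=2 W=0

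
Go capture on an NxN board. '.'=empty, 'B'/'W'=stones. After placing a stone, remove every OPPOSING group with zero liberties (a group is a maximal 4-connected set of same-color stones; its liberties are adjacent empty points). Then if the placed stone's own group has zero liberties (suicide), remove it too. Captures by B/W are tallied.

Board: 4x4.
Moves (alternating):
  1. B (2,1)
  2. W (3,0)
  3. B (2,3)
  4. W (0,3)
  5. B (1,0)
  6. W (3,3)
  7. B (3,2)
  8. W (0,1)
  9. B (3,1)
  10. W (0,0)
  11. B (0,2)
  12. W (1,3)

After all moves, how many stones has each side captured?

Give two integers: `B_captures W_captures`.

Answer: 1 0

Derivation:
Move 1: B@(2,1) -> caps B=0 W=0
Move 2: W@(3,0) -> caps B=0 W=0
Move 3: B@(2,3) -> caps B=0 W=0
Move 4: W@(0,3) -> caps B=0 W=0
Move 5: B@(1,0) -> caps B=0 W=0
Move 6: W@(3,3) -> caps B=0 W=0
Move 7: B@(3,2) -> caps B=1 W=0
Move 8: W@(0,1) -> caps B=1 W=0
Move 9: B@(3,1) -> caps B=1 W=0
Move 10: W@(0,0) -> caps B=1 W=0
Move 11: B@(0,2) -> caps B=1 W=0
Move 12: W@(1,3) -> caps B=1 W=0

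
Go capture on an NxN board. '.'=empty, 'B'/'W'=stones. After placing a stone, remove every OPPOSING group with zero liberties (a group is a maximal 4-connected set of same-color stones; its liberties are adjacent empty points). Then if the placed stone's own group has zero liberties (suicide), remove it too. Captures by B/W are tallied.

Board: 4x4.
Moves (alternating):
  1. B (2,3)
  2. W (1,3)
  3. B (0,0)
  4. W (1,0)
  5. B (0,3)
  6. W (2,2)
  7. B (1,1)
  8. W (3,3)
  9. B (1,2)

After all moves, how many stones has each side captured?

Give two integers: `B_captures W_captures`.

Move 1: B@(2,3) -> caps B=0 W=0
Move 2: W@(1,3) -> caps B=0 W=0
Move 3: B@(0,0) -> caps B=0 W=0
Move 4: W@(1,0) -> caps B=0 W=0
Move 5: B@(0,3) -> caps B=0 W=0
Move 6: W@(2,2) -> caps B=0 W=0
Move 7: B@(1,1) -> caps B=0 W=0
Move 8: W@(3,3) -> caps B=0 W=1
Move 9: B@(1,2) -> caps B=0 W=1

Answer: 0 1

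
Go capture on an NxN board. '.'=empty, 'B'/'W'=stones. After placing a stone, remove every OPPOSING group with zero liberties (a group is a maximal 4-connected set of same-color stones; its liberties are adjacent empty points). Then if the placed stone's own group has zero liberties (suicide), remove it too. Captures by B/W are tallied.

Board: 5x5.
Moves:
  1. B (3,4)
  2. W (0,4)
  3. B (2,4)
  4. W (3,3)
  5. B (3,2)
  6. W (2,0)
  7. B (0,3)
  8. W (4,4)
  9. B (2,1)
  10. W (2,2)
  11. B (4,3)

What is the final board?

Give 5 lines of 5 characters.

Move 1: B@(3,4) -> caps B=0 W=0
Move 2: W@(0,4) -> caps B=0 W=0
Move 3: B@(2,4) -> caps B=0 W=0
Move 4: W@(3,3) -> caps B=0 W=0
Move 5: B@(3,2) -> caps B=0 W=0
Move 6: W@(2,0) -> caps B=0 W=0
Move 7: B@(0,3) -> caps B=0 W=0
Move 8: W@(4,4) -> caps B=0 W=0
Move 9: B@(2,1) -> caps B=0 W=0
Move 10: W@(2,2) -> caps B=0 W=0
Move 11: B@(4,3) -> caps B=1 W=0

Answer: ...BW
.....
WBW.B
..BWB
...B.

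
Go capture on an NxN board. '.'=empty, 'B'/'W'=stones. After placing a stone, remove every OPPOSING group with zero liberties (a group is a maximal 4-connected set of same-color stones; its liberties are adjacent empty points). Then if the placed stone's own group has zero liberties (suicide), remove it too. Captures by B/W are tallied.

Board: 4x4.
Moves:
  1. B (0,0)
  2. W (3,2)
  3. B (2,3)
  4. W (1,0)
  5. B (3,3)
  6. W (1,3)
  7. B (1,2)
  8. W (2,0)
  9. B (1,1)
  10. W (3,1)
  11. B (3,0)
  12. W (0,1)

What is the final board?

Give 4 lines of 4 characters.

Move 1: B@(0,0) -> caps B=0 W=0
Move 2: W@(3,2) -> caps B=0 W=0
Move 3: B@(2,3) -> caps B=0 W=0
Move 4: W@(1,0) -> caps B=0 W=0
Move 5: B@(3,3) -> caps B=0 W=0
Move 6: W@(1,3) -> caps B=0 W=0
Move 7: B@(1,2) -> caps B=0 W=0
Move 8: W@(2,0) -> caps B=0 W=0
Move 9: B@(1,1) -> caps B=0 W=0
Move 10: W@(3,1) -> caps B=0 W=0
Move 11: B@(3,0) -> caps B=0 W=0
Move 12: W@(0,1) -> caps B=0 W=1

Answer: .W..
WBBW
W..B
.WWB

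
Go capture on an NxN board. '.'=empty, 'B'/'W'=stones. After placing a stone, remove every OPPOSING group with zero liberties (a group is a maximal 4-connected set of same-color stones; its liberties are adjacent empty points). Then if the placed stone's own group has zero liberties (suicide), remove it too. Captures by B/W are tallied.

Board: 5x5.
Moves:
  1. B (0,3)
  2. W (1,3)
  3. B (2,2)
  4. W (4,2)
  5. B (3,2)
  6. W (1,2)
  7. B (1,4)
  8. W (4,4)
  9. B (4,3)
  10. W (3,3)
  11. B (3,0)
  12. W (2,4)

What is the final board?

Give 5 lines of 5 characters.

Move 1: B@(0,3) -> caps B=0 W=0
Move 2: W@(1,3) -> caps B=0 W=0
Move 3: B@(2,2) -> caps B=0 W=0
Move 4: W@(4,2) -> caps B=0 W=0
Move 5: B@(3,2) -> caps B=0 W=0
Move 6: W@(1,2) -> caps B=0 W=0
Move 7: B@(1,4) -> caps B=0 W=0
Move 8: W@(4,4) -> caps B=0 W=0
Move 9: B@(4,3) -> caps B=0 W=0
Move 10: W@(3,3) -> caps B=0 W=1
Move 11: B@(3,0) -> caps B=0 W=1
Move 12: W@(2,4) -> caps B=0 W=1

Answer: ...B.
..WWB
..B.W
B.BW.
..W.W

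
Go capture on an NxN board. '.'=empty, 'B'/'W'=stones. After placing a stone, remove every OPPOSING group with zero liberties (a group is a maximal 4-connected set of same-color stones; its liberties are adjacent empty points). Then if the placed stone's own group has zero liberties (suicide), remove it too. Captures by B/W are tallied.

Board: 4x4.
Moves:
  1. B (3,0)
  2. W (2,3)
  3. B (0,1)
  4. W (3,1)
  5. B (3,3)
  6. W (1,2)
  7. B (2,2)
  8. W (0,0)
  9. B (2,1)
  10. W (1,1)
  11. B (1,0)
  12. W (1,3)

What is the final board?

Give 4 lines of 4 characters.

Move 1: B@(3,0) -> caps B=0 W=0
Move 2: W@(2,3) -> caps B=0 W=0
Move 3: B@(0,1) -> caps B=0 W=0
Move 4: W@(3,1) -> caps B=0 W=0
Move 5: B@(3,3) -> caps B=0 W=0
Move 6: W@(1,2) -> caps B=0 W=0
Move 7: B@(2,2) -> caps B=0 W=0
Move 8: W@(0,0) -> caps B=0 W=0
Move 9: B@(2,1) -> caps B=0 W=0
Move 10: W@(1,1) -> caps B=0 W=0
Move 11: B@(1,0) -> caps B=1 W=0
Move 12: W@(1,3) -> caps B=1 W=0

Answer: .B..
BWWW
.BBW
BW.B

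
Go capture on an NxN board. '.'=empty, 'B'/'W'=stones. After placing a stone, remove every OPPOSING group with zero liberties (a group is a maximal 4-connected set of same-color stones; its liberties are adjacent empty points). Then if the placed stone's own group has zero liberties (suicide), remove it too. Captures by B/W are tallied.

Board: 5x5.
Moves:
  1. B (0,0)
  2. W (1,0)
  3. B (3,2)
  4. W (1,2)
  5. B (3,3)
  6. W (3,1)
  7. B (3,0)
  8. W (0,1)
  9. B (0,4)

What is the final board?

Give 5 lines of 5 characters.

Answer: .W..B
W.W..
.....
BWBB.
.....

Derivation:
Move 1: B@(0,0) -> caps B=0 W=0
Move 2: W@(1,0) -> caps B=0 W=0
Move 3: B@(3,2) -> caps B=0 W=0
Move 4: W@(1,2) -> caps B=0 W=0
Move 5: B@(3,3) -> caps B=0 W=0
Move 6: W@(3,1) -> caps B=0 W=0
Move 7: B@(3,0) -> caps B=0 W=0
Move 8: W@(0,1) -> caps B=0 W=1
Move 9: B@(0,4) -> caps B=0 W=1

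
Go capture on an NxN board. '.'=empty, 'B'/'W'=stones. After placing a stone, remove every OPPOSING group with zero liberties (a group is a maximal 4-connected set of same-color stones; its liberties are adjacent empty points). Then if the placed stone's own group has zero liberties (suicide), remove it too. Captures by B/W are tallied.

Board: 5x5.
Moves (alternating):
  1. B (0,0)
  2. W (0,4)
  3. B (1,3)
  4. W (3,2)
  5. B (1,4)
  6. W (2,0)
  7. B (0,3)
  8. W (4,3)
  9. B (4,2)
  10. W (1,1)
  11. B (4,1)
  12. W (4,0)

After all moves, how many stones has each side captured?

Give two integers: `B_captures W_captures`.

Move 1: B@(0,0) -> caps B=0 W=0
Move 2: W@(0,4) -> caps B=0 W=0
Move 3: B@(1,3) -> caps B=0 W=0
Move 4: W@(3,2) -> caps B=0 W=0
Move 5: B@(1,4) -> caps B=0 W=0
Move 6: W@(2,0) -> caps B=0 W=0
Move 7: B@(0,3) -> caps B=1 W=0
Move 8: W@(4,3) -> caps B=1 W=0
Move 9: B@(4,2) -> caps B=1 W=0
Move 10: W@(1,1) -> caps B=1 W=0
Move 11: B@(4,1) -> caps B=1 W=0
Move 12: W@(4,0) -> caps B=1 W=0

Answer: 1 0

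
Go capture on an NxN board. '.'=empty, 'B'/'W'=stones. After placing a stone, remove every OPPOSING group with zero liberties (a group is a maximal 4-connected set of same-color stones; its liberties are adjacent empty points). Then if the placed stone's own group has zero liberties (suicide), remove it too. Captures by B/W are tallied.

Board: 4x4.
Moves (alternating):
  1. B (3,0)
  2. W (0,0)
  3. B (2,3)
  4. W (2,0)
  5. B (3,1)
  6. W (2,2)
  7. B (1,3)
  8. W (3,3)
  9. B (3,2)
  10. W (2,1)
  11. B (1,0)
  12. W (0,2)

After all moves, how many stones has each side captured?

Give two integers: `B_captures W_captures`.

Answer: 1 0

Derivation:
Move 1: B@(3,0) -> caps B=0 W=0
Move 2: W@(0,0) -> caps B=0 W=0
Move 3: B@(2,3) -> caps B=0 W=0
Move 4: W@(2,0) -> caps B=0 W=0
Move 5: B@(3,1) -> caps B=0 W=0
Move 6: W@(2,2) -> caps B=0 W=0
Move 7: B@(1,3) -> caps B=0 W=0
Move 8: W@(3,3) -> caps B=0 W=0
Move 9: B@(3,2) -> caps B=1 W=0
Move 10: W@(2,1) -> caps B=1 W=0
Move 11: B@(1,0) -> caps B=1 W=0
Move 12: W@(0,2) -> caps B=1 W=0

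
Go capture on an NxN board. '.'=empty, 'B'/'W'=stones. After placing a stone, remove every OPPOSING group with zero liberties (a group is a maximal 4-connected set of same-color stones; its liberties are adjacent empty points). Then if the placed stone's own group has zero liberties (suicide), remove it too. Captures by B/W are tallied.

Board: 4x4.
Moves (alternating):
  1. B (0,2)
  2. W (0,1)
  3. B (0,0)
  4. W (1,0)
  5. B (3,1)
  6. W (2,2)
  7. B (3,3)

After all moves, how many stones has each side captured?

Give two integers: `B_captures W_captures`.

Move 1: B@(0,2) -> caps B=0 W=0
Move 2: W@(0,1) -> caps B=0 W=0
Move 3: B@(0,0) -> caps B=0 W=0
Move 4: W@(1,0) -> caps B=0 W=1
Move 5: B@(3,1) -> caps B=0 W=1
Move 6: W@(2,2) -> caps B=0 W=1
Move 7: B@(3,3) -> caps B=0 W=1

Answer: 0 1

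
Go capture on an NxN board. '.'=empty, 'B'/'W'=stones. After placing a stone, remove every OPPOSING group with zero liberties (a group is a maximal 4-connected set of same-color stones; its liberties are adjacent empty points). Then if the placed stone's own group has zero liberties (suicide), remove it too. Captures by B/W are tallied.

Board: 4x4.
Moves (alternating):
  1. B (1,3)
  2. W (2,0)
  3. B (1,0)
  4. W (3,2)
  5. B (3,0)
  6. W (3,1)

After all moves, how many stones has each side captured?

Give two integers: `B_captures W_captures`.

Answer: 0 1

Derivation:
Move 1: B@(1,3) -> caps B=0 W=0
Move 2: W@(2,0) -> caps B=0 W=0
Move 3: B@(1,0) -> caps B=0 W=0
Move 4: W@(3,2) -> caps B=0 W=0
Move 5: B@(3,0) -> caps B=0 W=0
Move 6: W@(3,1) -> caps B=0 W=1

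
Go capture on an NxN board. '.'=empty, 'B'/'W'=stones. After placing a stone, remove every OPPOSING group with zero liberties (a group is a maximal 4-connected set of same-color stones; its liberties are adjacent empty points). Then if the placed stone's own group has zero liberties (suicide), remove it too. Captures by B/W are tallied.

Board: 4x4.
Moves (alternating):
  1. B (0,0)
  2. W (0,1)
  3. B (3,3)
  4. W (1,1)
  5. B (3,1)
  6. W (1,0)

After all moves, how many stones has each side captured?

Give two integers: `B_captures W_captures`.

Move 1: B@(0,0) -> caps B=0 W=0
Move 2: W@(0,1) -> caps B=0 W=0
Move 3: B@(3,3) -> caps B=0 W=0
Move 4: W@(1,1) -> caps B=0 W=0
Move 5: B@(3,1) -> caps B=0 W=0
Move 6: W@(1,0) -> caps B=0 W=1

Answer: 0 1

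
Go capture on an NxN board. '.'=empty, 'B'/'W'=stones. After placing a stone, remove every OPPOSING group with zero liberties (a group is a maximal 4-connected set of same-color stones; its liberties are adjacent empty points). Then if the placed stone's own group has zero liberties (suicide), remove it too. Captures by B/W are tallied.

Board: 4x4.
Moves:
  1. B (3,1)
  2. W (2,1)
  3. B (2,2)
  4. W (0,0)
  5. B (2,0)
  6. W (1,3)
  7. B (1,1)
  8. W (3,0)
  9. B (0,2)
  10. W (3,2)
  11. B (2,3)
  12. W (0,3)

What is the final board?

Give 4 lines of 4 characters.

Move 1: B@(3,1) -> caps B=0 W=0
Move 2: W@(2,1) -> caps B=0 W=0
Move 3: B@(2,2) -> caps B=0 W=0
Move 4: W@(0,0) -> caps B=0 W=0
Move 5: B@(2,0) -> caps B=0 W=0
Move 6: W@(1,3) -> caps B=0 W=0
Move 7: B@(1,1) -> caps B=1 W=0
Move 8: W@(3,0) -> caps B=1 W=0
Move 9: B@(0,2) -> caps B=1 W=0
Move 10: W@(3,2) -> caps B=1 W=0
Move 11: B@(2,3) -> caps B=1 W=0
Move 12: W@(0,3) -> caps B=1 W=0

Answer: W.BW
.B.W
B.BB
.BW.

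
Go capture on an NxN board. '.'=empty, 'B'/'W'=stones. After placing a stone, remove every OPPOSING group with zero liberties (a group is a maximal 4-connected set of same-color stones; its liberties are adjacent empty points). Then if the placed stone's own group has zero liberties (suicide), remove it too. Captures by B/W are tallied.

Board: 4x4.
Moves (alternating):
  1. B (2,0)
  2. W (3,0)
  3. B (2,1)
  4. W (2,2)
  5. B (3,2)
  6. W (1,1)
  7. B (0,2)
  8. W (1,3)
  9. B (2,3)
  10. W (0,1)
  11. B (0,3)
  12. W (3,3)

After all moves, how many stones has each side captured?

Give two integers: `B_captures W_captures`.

Move 1: B@(2,0) -> caps B=0 W=0
Move 2: W@(3,0) -> caps B=0 W=0
Move 3: B@(2,1) -> caps B=0 W=0
Move 4: W@(2,2) -> caps B=0 W=0
Move 5: B@(3,2) -> caps B=0 W=0
Move 6: W@(1,1) -> caps B=0 W=0
Move 7: B@(0,2) -> caps B=0 W=0
Move 8: W@(1,3) -> caps B=0 W=0
Move 9: B@(2,3) -> caps B=0 W=0
Move 10: W@(0,1) -> caps B=0 W=0
Move 11: B@(0,3) -> caps B=0 W=0
Move 12: W@(3,3) -> caps B=0 W=1

Answer: 0 1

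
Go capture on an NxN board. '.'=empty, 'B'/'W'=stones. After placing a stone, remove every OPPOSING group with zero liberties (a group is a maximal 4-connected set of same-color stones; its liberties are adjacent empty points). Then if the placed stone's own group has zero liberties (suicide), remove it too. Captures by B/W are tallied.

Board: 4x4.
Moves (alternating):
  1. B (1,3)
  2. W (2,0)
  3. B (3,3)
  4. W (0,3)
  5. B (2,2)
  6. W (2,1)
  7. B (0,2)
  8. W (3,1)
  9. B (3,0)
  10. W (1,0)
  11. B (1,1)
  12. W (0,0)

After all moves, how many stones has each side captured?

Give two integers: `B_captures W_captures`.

Answer: 1 0

Derivation:
Move 1: B@(1,3) -> caps B=0 W=0
Move 2: W@(2,0) -> caps B=0 W=0
Move 3: B@(3,3) -> caps B=0 W=0
Move 4: W@(0,3) -> caps B=0 W=0
Move 5: B@(2,2) -> caps B=0 W=0
Move 6: W@(2,1) -> caps B=0 W=0
Move 7: B@(0,2) -> caps B=1 W=0
Move 8: W@(3,1) -> caps B=1 W=0
Move 9: B@(3,0) -> caps B=1 W=0
Move 10: W@(1,0) -> caps B=1 W=0
Move 11: B@(1,1) -> caps B=1 W=0
Move 12: W@(0,0) -> caps B=1 W=0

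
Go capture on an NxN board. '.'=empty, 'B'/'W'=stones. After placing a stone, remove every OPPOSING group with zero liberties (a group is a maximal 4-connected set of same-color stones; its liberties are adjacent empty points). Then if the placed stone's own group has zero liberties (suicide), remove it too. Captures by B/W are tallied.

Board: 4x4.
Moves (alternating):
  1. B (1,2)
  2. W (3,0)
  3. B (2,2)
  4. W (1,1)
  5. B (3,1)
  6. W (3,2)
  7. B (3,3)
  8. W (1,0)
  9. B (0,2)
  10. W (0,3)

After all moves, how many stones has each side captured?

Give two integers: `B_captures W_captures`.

Move 1: B@(1,2) -> caps B=0 W=0
Move 2: W@(3,0) -> caps B=0 W=0
Move 3: B@(2,2) -> caps B=0 W=0
Move 4: W@(1,1) -> caps B=0 W=0
Move 5: B@(3,1) -> caps B=0 W=0
Move 6: W@(3,2) -> caps B=0 W=0
Move 7: B@(3,3) -> caps B=1 W=0
Move 8: W@(1,0) -> caps B=1 W=0
Move 9: B@(0,2) -> caps B=1 W=0
Move 10: W@(0,3) -> caps B=1 W=0

Answer: 1 0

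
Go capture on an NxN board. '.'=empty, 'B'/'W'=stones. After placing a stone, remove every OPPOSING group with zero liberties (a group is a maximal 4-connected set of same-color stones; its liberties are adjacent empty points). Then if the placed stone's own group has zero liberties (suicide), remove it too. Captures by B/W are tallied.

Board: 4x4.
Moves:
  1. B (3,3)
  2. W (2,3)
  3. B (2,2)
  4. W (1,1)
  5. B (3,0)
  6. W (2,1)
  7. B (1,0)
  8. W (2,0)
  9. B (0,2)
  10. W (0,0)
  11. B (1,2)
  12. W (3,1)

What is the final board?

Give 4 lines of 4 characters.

Answer: W.B.
.WB.
WWBW
.W.B

Derivation:
Move 1: B@(3,3) -> caps B=0 W=0
Move 2: W@(2,3) -> caps B=0 W=0
Move 3: B@(2,2) -> caps B=0 W=0
Move 4: W@(1,1) -> caps B=0 W=0
Move 5: B@(3,0) -> caps B=0 W=0
Move 6: W@(2,1) -> caps B=0 W=0
Move 7: B@(1,0) -> caps B=0 W=0
Move 8: W@(2,0) -> caps B=0 W=0
Move 9: B@(0,2) -> caps B=0 W=0
Move 10: W@(0,0) -> caps B=0 W=1
Move 11: B@(1,2) -> caps B=0 W=1
Move 12: W@(3,1) -> caps B=0 W=2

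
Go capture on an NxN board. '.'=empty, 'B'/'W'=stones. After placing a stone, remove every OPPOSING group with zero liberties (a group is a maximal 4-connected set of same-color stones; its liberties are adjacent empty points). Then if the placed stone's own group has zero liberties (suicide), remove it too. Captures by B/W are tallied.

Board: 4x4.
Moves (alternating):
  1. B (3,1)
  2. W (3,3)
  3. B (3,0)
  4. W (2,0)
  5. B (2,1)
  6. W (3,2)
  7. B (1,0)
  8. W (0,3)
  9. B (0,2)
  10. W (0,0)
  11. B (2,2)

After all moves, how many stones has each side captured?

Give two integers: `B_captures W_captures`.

Move 1: B@(3,1) -> caps B=0 W=0
Move 2: W@(3,3) -> caps B=0 W=0
Move 3: B@(3,0) -> caps B=0 W=0
Move 4: W@(2,0) -> caps B=0 W=0
Move 5: B@(2,1) -> caps B=0 W=0
Move 6: W@(3,2) -> caps B=0 W=0
Move 7: B@(1,0) -> caps B=1 W=0
Move 8: W@(0,3) -> caps B=1 W=0
Move 9: B@(0,2) -> caps B=1 W=0
Move 10: W@(0,0) -> caps B=1 W=0
Move 11: B@(2,2) -> caps B=1 W=0

Answer: 1 0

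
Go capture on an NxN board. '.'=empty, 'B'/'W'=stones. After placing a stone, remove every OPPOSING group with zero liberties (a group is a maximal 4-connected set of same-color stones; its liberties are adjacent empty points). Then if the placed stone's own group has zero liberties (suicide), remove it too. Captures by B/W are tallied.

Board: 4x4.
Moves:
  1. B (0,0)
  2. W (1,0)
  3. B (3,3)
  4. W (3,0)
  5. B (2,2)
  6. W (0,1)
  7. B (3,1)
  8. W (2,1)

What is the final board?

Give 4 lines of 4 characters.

Answer: .W..
W...
.WB.
WB.B

Derivation:
Move 1: B@(0,0) -> caps B=0 W=0
Move 2: W@(1,0) -> caps B=0 W=0
Move 3: B@(3,3) -> caps B=0 W=0
Move 4: W@(3,0) -> caps B=0 W=0
Move 5: B@(2,2) -> caps B=0 W=0
Move 6: W@(0,1) -> caps B=0 W=1
Move 7: B@(3,1) -> caps B=0 W=1
Move 8: W@(2,1) -> caps B=0 W=1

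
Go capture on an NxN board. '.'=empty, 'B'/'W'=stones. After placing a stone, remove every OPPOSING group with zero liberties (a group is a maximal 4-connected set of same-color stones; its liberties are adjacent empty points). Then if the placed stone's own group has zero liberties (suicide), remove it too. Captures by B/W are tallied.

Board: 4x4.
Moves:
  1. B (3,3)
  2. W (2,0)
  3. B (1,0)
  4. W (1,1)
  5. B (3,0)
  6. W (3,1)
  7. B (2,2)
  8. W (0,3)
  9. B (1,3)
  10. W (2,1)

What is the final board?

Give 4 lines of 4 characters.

Move 1: B@(3,3) -> caps B=0 W=0
Move 2: W@(2,0) -> caps B=0 W=0
Move 3: B@(1,0) -> caps B=0 W=0
Move 4: W@(1,1) -> caps B=0 W=0
Move 5: B@(3,0) -> caps B=0 W=0
Move 6: W@(3,1) -> caps B=0 W=1
Move 7: B@(2,2) -> caps B=0 W=1
Move 8: W@(0,3) -> caps B=0 W=1
Move 9: B@(1,3) -> caps B=0 W=1
Move 10: W@(2,1) -> caps B=0 W=1

Answer: ...W
BW.B
WWB.
.W.B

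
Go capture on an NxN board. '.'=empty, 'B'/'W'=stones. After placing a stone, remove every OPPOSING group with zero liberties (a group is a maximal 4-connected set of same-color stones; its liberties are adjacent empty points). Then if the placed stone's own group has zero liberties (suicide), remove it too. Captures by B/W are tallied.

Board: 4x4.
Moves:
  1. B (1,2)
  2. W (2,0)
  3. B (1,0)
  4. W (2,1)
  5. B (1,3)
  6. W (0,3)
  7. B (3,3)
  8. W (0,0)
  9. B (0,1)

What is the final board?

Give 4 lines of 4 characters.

Move 1: B@(1,2) -> caps B=0 W=0
Move 2: W@(2,0) -> caps B=0 W=0
Move 3: B@(1,0) -> caps B=0 W=0
Move 4: W@(2,1) -> caps B=0 W=0
Move 5: B@(1,3) -> caps B=0 W=0
Move 6: W@(0,3) -> caps B=0 W=0
Move 7: B@(3,3) -> caps B=0 W=0
Move 8: W@(0,0) -> caps B=0 W=0
Move 9: B@(0,1) -> caps B=1 W=0

Answer: .B.W
B.BB
WW..
...B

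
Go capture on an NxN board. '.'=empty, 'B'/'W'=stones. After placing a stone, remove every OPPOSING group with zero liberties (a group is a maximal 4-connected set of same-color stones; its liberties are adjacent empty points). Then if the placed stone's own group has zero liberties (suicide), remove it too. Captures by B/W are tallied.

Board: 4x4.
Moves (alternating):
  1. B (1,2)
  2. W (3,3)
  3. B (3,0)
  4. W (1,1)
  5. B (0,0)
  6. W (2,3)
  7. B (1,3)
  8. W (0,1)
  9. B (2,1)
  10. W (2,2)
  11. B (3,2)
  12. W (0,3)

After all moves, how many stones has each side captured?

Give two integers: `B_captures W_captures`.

Move 1: B@(1,2) -> caps B=0 W=0
Move 2: W@(3,3) -> caps B=0 W=0
Move 3: B@(3,0) -> caps B=0 W=0
Move 4: W@(1,1) -> caps B=0 W=0
Move 5: B@(0,0) -> caps B=0 W=0
Move 6: W@(2,3) -> caps B=0 W=0
Move 7: B@(1,3) -> caps B=0 W=0
Move 8: W@(0,1) -> caps B=0 W=0
Move 9: B@(2,1) -> caps B=0 W=0
Move 10: W@(2,2) -> caps B=0 W=0
Move 11: B@(3,2) -> caps B=3 W=0
Move 12: W@(0,3) -> caps B=3 W=0

Answer: 3 0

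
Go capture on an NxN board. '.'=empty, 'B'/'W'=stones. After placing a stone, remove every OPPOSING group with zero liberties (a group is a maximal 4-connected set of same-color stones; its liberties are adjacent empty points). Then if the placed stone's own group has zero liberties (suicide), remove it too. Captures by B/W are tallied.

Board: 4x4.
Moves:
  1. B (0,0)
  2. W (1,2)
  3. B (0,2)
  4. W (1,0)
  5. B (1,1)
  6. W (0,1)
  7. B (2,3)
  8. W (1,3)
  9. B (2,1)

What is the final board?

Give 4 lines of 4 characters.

Answer: .WB.
WBWW
.B.B
....

Derivation:
Move 1: B@(0,0) -> caps B=0 W=0
Move 2: W@(1,2) -> caps B=0 W=0
Move 3: B@(0,2) -> caps B=0 W=0
Move 4: W@(1,0) -> caps B=0 W=0
Move 5: B@(1,1) -> caps B=0 W=0
Move 6: W@(0,1) -> caps B=0 W=1
Move 7: B@(2,3) -> caps B=0 W=1
Move 8: W@(1,3) -> caps B=0 W=1
Move 9: B@(2,1) -> caps B=0 W=1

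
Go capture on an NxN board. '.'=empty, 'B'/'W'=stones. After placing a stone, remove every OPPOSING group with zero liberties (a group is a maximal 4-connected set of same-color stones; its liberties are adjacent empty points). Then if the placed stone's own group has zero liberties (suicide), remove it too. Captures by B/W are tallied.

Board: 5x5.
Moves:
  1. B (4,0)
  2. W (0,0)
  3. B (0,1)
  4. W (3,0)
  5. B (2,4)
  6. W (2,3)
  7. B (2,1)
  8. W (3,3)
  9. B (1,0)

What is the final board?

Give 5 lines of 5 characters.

Move 1: B@(4,0) -> caps B=0 W=0
Move 2: W@(0,0) -> caps B=0 W=0
Move 3: B@(0,1) -> caps B=0 W=0
Move 4: W@(3,0) -> caps B=0 W=0
Move 5: B@(2,4) -> caps B=0 W=0
Move 6: W@(2,3) -> caps B=0 W=0
Move 7: B@(2,1) -> caps B=0 W=0
Move 8: W@(3,3) -> caps B=0 W=0
Move 9: B@(1,0) -> caps B=1 W=0

Answer: .B...
B....
.B.WB
W..W.
B....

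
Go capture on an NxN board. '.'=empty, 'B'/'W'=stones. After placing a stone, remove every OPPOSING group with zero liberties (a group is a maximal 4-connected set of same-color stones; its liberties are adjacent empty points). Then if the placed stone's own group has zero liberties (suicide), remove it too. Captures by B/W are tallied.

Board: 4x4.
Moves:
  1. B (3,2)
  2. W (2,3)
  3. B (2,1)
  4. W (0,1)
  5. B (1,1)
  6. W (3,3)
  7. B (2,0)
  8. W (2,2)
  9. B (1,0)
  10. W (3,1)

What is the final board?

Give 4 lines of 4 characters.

Answer: .W..
BB..
BBWW
.W.W

Derivation:
Move 1: B@(3,2) -> caps B=0 W=0
Move 2: W@(2,3) -> caps B=0 W=0
Move 3: B@(2,1) -> caps B=0 W=0
Move 4: W@(0,1) -> caps B=0 W=0
Move 5: B@(1,1) -> caps B=0 W=0
Move 6: W@(3,3) -> caps B=0 W=0
Move 7: B@(2,0) -> caps B=0 W=0
Move 8: W@(2,2) -> caps B=0 W=0
Move 9: B@(1,0) -> caps B=0 W=0
Move 10: W@(3,1) -> caps B=0 W=1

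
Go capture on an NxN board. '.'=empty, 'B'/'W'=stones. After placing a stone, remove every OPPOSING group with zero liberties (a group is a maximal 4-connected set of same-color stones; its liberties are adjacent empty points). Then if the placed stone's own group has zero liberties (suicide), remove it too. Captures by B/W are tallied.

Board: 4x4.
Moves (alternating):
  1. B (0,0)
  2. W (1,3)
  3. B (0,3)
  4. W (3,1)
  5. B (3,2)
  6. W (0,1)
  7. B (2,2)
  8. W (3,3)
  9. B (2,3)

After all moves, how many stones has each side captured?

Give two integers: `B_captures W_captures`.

Move 1: B@(0,0) -> caps B=0 W=0
Move 2: W@(1,3) -> caps B=0 W=0
Move 3: B@(0,3) -> caps B=0 W=0
Move 4: W@(3,1) -> caps B=0 W=0
Move 5: B@(3,2) -> caps B=0 W=0
Move 6: W@(0,1) -> caps B=0 W=0
Move 7: B@(2,2) -> caps B=0 W=0
Move 8: W@(3,3) -> caps B=0 W=0
Move 9: B@(2,3) -> caps B=1 W=0

Answer: 1 0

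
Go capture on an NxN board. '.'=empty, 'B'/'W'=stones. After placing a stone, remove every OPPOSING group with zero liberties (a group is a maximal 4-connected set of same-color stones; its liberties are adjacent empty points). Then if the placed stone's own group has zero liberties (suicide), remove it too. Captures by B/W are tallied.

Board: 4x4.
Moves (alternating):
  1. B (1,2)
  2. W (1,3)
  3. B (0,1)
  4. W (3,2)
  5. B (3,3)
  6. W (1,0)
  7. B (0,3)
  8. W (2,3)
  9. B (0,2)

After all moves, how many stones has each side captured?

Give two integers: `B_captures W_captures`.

Answer: 0 1

Derivation:
Move 1: B@(1,2) -> caps B=0 W=0
Move 2: W@(1,3) -> caps B=0 W=0
Move 3: B@(0,1) -> caps B=0 W=0
Move 4: W@(3,2) -> caps B=0 W=0
Move 5: B@(3,3) -> caps B=0 W=0
Move 6: W@(1,0) -> caps B=0 W=0
Move 7: B@(0,3) -> caps B=0 W=0
Move 8: W@(2,3) -> caps B=0 W=1
Move 9: B@(0,2) -> caps B=0 W=1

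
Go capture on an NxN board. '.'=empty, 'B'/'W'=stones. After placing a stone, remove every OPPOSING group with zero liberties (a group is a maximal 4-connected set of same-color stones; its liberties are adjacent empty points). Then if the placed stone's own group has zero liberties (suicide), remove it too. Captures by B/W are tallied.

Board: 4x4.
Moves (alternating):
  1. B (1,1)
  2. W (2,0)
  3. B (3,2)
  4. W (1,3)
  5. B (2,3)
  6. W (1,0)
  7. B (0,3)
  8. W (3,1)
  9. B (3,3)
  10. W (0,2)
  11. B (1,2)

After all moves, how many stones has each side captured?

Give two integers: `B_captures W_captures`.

Move 1: B@(1,1) -> caps B=0 W=0
Move 2: W@(2,0) -> caps B=0 W=0
Move 3: B@(3,2) -> caps B=0 W=0
Move 4: W@(1,3) -> caps B=0 W=0
Move 5: B@(2,3) -> caps B=0 W=0
Move 6: W@(1,0) -> caps B=0 W=0
Move 7: B@(0,3) -> caps B=0 W=0
Move 8: W@(3,1) -> caps B=0 W=0
Move 9: B@(3,3) -> caps B=0 W=0
Move 10: W@(0,2) -> caps B=0 W=1
Move 11: B@(1,2) -> caps B=0 W=1

Answer: 0 1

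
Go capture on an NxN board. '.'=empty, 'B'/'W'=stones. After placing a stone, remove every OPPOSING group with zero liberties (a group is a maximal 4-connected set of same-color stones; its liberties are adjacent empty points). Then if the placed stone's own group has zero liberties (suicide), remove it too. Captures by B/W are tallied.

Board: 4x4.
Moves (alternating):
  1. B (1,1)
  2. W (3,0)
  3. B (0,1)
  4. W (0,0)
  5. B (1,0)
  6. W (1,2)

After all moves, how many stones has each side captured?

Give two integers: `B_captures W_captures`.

Move 1: B@(1,1) -> caps B=0 W=0
Move 2: W@(3,0) -> caps B=0 W=0
Move 3: B@(0,1) -> caps B=0 W=0
Move 4: W@(0,0) -> caps B=0 W=0
Move 5: B@(1,0) -> caps B=1 W=0
Move 6: W@(1,2) -> caps B=1 W=0

Answer: 1 0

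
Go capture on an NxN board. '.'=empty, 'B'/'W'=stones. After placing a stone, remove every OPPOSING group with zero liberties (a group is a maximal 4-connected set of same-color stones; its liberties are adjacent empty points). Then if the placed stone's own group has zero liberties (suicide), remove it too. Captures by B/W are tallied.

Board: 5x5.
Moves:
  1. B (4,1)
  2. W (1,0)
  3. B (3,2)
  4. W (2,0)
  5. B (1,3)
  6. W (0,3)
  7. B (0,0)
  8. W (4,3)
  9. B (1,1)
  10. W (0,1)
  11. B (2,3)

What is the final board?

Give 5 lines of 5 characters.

Move 1: B@(4,1) -> caps B=0 W=0
Move 2: W@(1,0) -> caps B=0 W=0
Move 3: B@(3,2) -> caps B=0 W=0
Move 4: W@(2,0) -> caps B=0 W=0
Move 5: B@(1,3) -> caps B=0 W=0
Move 6: W@(0,3) -> caps B=0 W=0
Move 7: B@(0,0) -> caps B=0 W=0
Move 8: W@(4,3) -> caps B=0 W=0
Move 9: B@(1,1) -> caps B=0 W=0
Move 10: W@(0,1) -> caps B=0 W=1
Move 11: B@(2,3) -> caps B=0 W=1

Answer: .W.W.
WB.B.
W..B.
..B..
.B.W.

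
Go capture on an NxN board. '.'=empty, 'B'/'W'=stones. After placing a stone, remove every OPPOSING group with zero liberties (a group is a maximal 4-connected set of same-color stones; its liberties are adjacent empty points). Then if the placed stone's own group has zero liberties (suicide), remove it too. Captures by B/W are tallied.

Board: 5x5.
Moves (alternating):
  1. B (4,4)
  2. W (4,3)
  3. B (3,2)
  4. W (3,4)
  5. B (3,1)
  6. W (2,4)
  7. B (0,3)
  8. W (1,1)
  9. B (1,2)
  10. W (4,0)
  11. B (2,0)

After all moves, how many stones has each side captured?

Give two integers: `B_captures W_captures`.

Move 1: B@(4,4) -> caps B=0 W=0
Move 2: W@(4,3) -> caps B=0 W=0
Move 3: B@(3,2) -> caps B=0 W=0
Move 4: W@(3,4) -> caps B=0 W=1
Move 5: B@(3,1) -> caps B=0 W=1
Move 6: W@(2,4) -> caps B=0 W=1
Move 7: B@(0,3) -> caps B=0 W=1
Move 8: W@(1,1) -> caps B=0 W=1
Move 9: B@(1,2) -> caps B=0 W=1
Move 10: W@(4,0) -> caps B=0 W=1
Move 11: B@(2,0) -> caps B=0 W=1

Answer: 0 1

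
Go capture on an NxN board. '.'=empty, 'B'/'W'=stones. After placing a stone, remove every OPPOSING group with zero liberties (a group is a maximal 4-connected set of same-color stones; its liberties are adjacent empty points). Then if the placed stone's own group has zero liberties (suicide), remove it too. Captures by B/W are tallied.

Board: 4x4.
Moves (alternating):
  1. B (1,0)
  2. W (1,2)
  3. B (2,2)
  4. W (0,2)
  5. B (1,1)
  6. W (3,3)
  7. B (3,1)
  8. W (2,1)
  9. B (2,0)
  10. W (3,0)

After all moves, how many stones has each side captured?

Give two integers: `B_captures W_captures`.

Move 1: B@(1,0) -> caps B=0 W=0
Move 2: W@(1,2) -> caps B=0 W=0
Move 3: B@(2,2) -> caps B=0 W=0
Move 4: W@(0,2) -> caps B=0 W=0
Move 5: B@(1,1) -> caps B=0 W=0
Move 6: W@(3,3) -> caps B=0 W=0
Move 7: B@(3,1) -> caps B=0 W=0
Move 8: W@(2,1) -> caps B=0 W=0
Move 9: B@(2,0) -> caps B=1 W=0
Move 10: W@(3,0) -> caps B=1 W=0

Answer: 1 0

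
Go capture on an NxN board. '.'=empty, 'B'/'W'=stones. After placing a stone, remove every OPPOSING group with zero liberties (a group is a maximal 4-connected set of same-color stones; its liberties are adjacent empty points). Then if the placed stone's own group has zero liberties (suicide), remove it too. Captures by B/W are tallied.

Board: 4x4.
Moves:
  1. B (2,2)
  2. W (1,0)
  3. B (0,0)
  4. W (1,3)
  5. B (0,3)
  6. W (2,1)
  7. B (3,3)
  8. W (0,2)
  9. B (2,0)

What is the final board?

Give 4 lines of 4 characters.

Answer: B.W.
W..W
BWB.
...B

Derivation:
Move 1: B@(2,2) -> caps B=0 W=0
Move 2: W@(1,0) -> caps B=0 W=0
Move 3: B@(0,0) -> caps B=0 W=0
Move 4: W@(1,3) -> caps B=0 W=0
Move 5: B@(0,3) -> caps B=0 W=0
Move 6: W@(2,1) -> caps B=0 W=0
Move 7: B@(3,3) -> caps B=0 W=0
Move 8: W@(0,2) -> caps B=0 W=1
Move 9: B@(2,0) -> caps B=0 W=1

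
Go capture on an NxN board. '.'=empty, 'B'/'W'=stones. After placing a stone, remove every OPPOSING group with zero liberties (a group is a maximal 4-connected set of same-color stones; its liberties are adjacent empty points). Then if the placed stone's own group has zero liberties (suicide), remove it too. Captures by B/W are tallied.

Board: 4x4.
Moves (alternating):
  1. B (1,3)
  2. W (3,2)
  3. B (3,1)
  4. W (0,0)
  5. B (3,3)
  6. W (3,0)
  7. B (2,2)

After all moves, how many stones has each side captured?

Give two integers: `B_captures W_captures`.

Answer: 1 0

Derivation:
Move 1: B@(1,3) -> caps B=0 W=0
Move 2: W@(3,2) -> caps B=0 W=0
Move 3: B@(3,1) -> caps B=0 W=0
Move 4: W@(0,0) -> caps B=0 W=0
Move 5: B@(3,3) -> caps B=0 W=0
Move 6: W@(3,0) -> caps B=0 W=0
Move 7: B@(2,2) -> caps B=1 W=0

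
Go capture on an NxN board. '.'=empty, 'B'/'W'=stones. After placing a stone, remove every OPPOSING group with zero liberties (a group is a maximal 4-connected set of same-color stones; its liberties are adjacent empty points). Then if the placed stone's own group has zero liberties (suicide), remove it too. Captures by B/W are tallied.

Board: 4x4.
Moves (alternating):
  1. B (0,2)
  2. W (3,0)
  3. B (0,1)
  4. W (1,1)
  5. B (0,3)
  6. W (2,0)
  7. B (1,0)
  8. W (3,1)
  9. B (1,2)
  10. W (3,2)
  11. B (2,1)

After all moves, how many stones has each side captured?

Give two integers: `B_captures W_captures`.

Move 1: B@(0,2) -> caps B=0 W=0
Move 2: W@(3,0) -> caps B=0 W=0
Move 3: B@(0,1) -> caps B=0 W=0
Move 4: W@(1,1) -> caps B=0 W=0
Move 5: B@(0,3) -> caps B=0 W=0
Move 6: W@(2,0) -> caps B=0 W=0
Move 7: B@(1,0) -> caps B=0 W=0
Move 8: W@(3,1) -> caps B=0 W=0
Move 9: B@(1,2) -> caps B=0 W=0
Move 10: W@(3,2) -> caps B=0 W=0
Move 11: B@(2,1) -> caps B=1 W=0

Answer: 1 0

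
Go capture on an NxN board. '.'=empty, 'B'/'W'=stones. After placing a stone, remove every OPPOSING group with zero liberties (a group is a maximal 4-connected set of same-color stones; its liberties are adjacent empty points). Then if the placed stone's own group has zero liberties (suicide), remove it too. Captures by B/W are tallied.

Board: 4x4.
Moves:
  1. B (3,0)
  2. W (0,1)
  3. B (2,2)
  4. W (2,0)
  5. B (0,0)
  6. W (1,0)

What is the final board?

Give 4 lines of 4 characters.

Move 1: B@(3,0) -> caps B=0 W=0
Move 2: W@(0,1) -> caps B=0 W=0
Move 3: B@(2,2) -> caps B=0 W=0
Move 4: W@(2,0) -> caps B=0 W=0
Move 5: B@(0,0) -> caps B=0 W=0
Move 6: W@(1,0) -> caps B=0 W=1

Answer: .W..
W...
W.B.
B...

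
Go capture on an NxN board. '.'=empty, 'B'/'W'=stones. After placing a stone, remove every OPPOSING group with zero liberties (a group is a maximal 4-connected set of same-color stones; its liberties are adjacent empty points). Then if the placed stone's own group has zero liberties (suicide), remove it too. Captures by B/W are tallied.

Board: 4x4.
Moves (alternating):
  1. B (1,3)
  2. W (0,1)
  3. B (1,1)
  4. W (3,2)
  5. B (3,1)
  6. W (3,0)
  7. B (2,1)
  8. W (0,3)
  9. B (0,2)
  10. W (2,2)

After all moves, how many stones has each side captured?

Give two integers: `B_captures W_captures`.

Move 1: B@(1,3) -> caps B=0 W=0
Move 2: W@(0,1) -> caps B=0 W=0
Move 3: B@(1,1) -> caps B=0 W=0
Move 4: W@(3,2) -> caps B=0 W=0
Move 5: B@(3,1) -> caps B=0 W=0
Move 6: W@(3,0) -> caps B=0 W=0
Move 7: B@(2,1) -> caps B=0 W=0
Move 8: W@(0,3) -> caps B=0 W=0
Move 9: B@(0,2) -> caps B=1 W=0
Move 10: W@(2,2) -> caps B=1 W=0

Answer: 1 0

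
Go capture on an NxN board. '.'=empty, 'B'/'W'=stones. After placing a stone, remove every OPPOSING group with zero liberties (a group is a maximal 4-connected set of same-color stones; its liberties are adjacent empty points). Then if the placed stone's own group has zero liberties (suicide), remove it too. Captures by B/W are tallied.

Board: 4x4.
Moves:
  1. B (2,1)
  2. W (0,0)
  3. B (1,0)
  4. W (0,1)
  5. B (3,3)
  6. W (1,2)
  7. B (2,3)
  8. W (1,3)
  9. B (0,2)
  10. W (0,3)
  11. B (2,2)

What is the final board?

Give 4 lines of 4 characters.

Move 1: B@(2,1) -> caps B=0 W=0
Move 2: W@(0,0) -> caps B=0 W=0
Move 3: B@(1,0) -> caps B=0 W=0
Move 4: W@(0,1) -> caps B=0 W=0
Move 5: B@(3,3) -> caps B=0 W=0
Move 6: W@(1,2) -> caps B=0 W=0
Move 7: B@(2,3) -> caps B=0 W=0
Move 8: W@(1,3) -> caps B=0 W=0
Move 9: B@(0,2) -> caps B=0 W=0
Move 10: W@(0,3) -> caps B=0 W=1
Move 11: B@(2,2) -> caps B=0 W=1

Answer: WW.W
B.WW
.BBB
...B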